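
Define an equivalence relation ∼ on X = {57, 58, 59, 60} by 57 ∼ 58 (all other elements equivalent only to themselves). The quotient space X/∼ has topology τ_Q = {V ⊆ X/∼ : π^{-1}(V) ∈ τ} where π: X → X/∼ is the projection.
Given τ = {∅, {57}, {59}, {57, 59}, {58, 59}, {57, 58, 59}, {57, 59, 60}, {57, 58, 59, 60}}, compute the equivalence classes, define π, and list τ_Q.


X/∼ = {[57=58], [59], [60]}; |τ_Q| = 4.

Equivalence classes: [57=58], [59], [60].
Quotient map π: X → X/∼ sends 57 ↦ [57=58], 58 ↦ [57=58], 59 ↦ [59], 60 ↦ [60].
For each subset V ⊆ X/∼, compute π^{-1}(V) ⊆ X and check whether π^{-1}(V) ∈ τ. V is open in τ_Q iff π^{-1}(V) ∈ τ.
  V = {}: π^{-1}(V) = ∅ ∈ τ ✓.
  V = {[57=58]}: π^{-1}(V) = {57, 58} ∉ τ ✗.
  V = {[59]}: π^{-1}(V) = {59} ∈ τ ✓.
  V = {[57=58], [59]}: π^{-1}(V) = {57, 58, 59} ∈ τ ✓.
  V = {[60]}: π^{-1}(V) = {60} ∉ τ ✗.
  V = {[57=58], [60]}: π^{-1}(V) = {57, 58, 60} ∉ τ ✗.
  V = {[59], [60]}: π^{-1}(V) = {59, 60} ∉ τ ✗.
  V = {[57=58], [59], [60]}: π^{-1}(V) = {57, 58, 59, 60} ∈ τ ✓.
Open sets in the quotient: τ_Q = {{}, {[59]}, {[57=58], [59]}, {[57=58], [59], [60]}} (4 elements).


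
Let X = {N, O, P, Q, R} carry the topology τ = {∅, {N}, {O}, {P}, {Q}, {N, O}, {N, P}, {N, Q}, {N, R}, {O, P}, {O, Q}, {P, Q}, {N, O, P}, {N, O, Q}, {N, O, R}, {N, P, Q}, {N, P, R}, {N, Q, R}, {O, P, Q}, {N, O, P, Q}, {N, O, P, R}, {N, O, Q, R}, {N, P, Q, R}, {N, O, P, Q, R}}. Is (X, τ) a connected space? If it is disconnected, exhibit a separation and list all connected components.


(X, τ) is disconnected; components = [{O}, {P}, {Q}, {N, R}].

Find clopen sets (U ∈ τ with X ∖ U ∈ τ):
  U = ∅, X ∖ U = {N, O, P, Q, R} — both open, so U is clopen.
  U = {O}, X ∖ U = {N, P, Q, R} — both open, so U is clopen.
  U = {P}, X ∖ U = {N, O, Q, R} — both open, so U is clopen.
  U = {Q}, X ∖ U = {N, O, P, R} — both open, so U is clopen.
  U = {N, R}, X ∖ U = {O, P, Q} — both open, so U is clopen.
  U = {O, P}, X ∖ U = {N, Q, R} — both open, so U is clopen.
  U = {O, Q}, X ∖ U = {N, P, R} — both open, so U is clopen.
  U = {P, Q}, X ∖ U = {N, O, R} — both open, so U is clopen.
  U = {N, O, R}, X ∖ U = {P, Q} — both open, so U is clopen.
  U = {N, P, R}, X ∖ U = {O, Q} — both open, so U is clopen.
  U = {N, Q, R}, X ∖ U = {O, P} — both open, so U is clopen.
  U = {O, P, Q}, X ∖ U = {N, R} — both open, so U is clopen.
  U = {N, O, P, R}, X ∖ U = {Q} — both open, so U is clopen.
  U = {N, O, Q, R}, X ∖ U = {P} — both open, so U is clopen.
  U = {N, P, Q, R}, X ∖ U = {O} — both open, so U is clopen.
  U = {N, O, P, Q, R}, X ∖ U = ∅ — both open, so U is clopen.
Nontrivial clopen(s) exist: e.g. {O, P, Q}. So (X, τ) is disconnected.
Compute connected components by grouping points that agree on all clopens:
  component: {O}
  component: {P}
  component: {Q}
  component: {N, R}


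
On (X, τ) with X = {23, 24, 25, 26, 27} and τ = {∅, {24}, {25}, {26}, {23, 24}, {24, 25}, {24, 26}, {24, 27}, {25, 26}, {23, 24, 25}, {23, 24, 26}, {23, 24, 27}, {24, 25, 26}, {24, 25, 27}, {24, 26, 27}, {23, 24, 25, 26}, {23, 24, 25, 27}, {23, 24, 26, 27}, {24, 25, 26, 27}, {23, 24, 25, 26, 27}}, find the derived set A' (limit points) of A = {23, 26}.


A' = ∅

For each x ∈ X, list the open sets U ∈ τ with x ∈ U, then check whether U ∩ (A ∖ {x}) ≠ ∅ for every such U.
  x = 23: open {23, 24} ∋ x has {23, 24} ∩ (A ∖ {23}) = ∅, so x is NOT a limit point.
  x = 24: open {24} ∋ x has {24} ∩ (A ∖ {24}) = ∅, so x is NOT a limit point.
  x = 25: open {25} ∋ x has {25} ∩ (A ∖ {25}) = ∅, so x is NOT a limit point.
  x = 26: open {26} ∋ x has {26} ∩ (A ∖ {26}) = ∅, so x is NOT a limit point.
  x = 27: open {24, 27} ∋ x has {24, 27} ∩ (A ∖ {27}) = ∅, so x is NOT a limit point.
Collecting: A' = ∅.


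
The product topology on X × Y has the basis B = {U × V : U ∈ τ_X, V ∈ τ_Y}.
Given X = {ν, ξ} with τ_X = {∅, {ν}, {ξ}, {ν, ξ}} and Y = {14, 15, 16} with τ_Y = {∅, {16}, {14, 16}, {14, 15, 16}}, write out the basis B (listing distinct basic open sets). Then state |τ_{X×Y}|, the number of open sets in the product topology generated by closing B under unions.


Basis B = {∅ × ∅, {ν} × {16}, {ξ} × {16}, {ν} × {14, 16}, {ν, ξ} × {16}, {ξ} × {14, 16}, {ν} × {14, 15, 16}, {ξ} × {14, 15, 16}, {ν, ξ} × {14, 16}, {ν, ξ} × {14, 15, 16}}; |τ_{X×Y}| = 16.

Enumerate products U × V with U ∈ τ_X, V ∈ τ_Y (deduplicated):
  ∅ × ∅ = {} (∅)
  {ν} × {16} = {(ν,16)}
  {ξ} × {16} = {(ξ,16)}
  {ν} × {14, 16} = {(ν,14), (ν,16)}
  {ν, ξ} × {16} = {(ν,16), (ξ,16)}
  {ξ} × {14, 16} = {(ξ,14), (ξ,16)}
  {ν} × {14, 15, 16} = {(ν,14), (ν,15), (ν,16)}
  {ξ} × {14, 15, 16} = {(ξ,14), (ξ,15), (ξ,16)}
  {ν, ξ} × {14, 16} = {(ν,14), (ν,16), (ξ,14), (ξ,16)}
  {ν, ξ} × {14, 15, 16} = {(ν,14), (ν,15), (ν,16), (ξ,14), (ξ,15), (ξ,16)}
These 10 distinct sets form the basis B.
Close under arbitrary unions to get τ_{X×Y}; counting gives |τ_{X×Y}| = 16.


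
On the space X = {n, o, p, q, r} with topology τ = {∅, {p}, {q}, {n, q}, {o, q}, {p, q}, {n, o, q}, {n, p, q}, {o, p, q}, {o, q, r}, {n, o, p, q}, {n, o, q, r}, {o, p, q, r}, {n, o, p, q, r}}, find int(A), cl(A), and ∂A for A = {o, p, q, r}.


int(A) = {o, p, q, r}, cl(A) = {n, o, p, q, r}, ∂A = {n}.

Closed sets in (X, τ) are complements of opens:
  closed(X, τ) = {∅, {n}, {p}, {r}, {n, p}, {n, r}, {o, r}, {p, r}, {n, o, r}, {n, p, r}, {o, p, r}, {n, o, p, r}, {n, o, q, r}, {n, o, p, q, r}}.
int(A) = ⋃ {U ∈ τ : U ⊆ A}. Opens contained in A: ∅, {p}, {q}, {o, q}, {p, q}, {o, p, q}, {o, q, r}, {o, p, q, r}.
Taking the union of these: int(A) = {o, p, q, r}.
cl(A) = ⋂ {C closed : A ⊆ C}. Closed sets containing A: {n, o, p, q, r}.
Intersecting these: cl(A) = {n, o, p, q, r}.
∂A = cl(A) ∖ int(A) = {n, o, p, q, r} ∖ {o, p, q, r} = {n}.


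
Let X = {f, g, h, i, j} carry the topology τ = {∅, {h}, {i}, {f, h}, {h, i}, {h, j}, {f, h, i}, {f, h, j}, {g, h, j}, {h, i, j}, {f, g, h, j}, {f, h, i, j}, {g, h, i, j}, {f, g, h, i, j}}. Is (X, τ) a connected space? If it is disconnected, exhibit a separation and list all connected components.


(X, τ) is disconnected; components = [{i}, {f, g, h, j}].

Find clopen sets (U ∈ τ with X ∖ U ∈ τ):
  U = ∅, X ∖ U = {f, g, h, i, j} — both open, so U is clopen.
  U = {i}, X ∖ U = {f, g, h, j} — both open, so U is clopen.
  U = {f, g, h, j}, X ∖ U = {i} — both open, so U is clopen.
  U = {f, g, h, i, j}, X ∖ U = ∅ — both open, so U is clopen.
Nontrivial clopen(s) exist: e.g. {i}. So (X, τ) is disconnected.
Compute connected components by grouping points that agree on all clopens:
  component: {i}
  component: {f, g, h, j}


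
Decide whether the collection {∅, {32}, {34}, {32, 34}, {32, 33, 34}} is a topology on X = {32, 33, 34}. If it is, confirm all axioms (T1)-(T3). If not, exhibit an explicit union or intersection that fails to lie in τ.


τ IS a topology on X.

Axiom (T1): ∅ ∈ τ? Yes; X ∈ τ? Yes.
Axiom (T2/T3): check pairwise unions and intersections of members of τ.
All pairwise intersections and unions checked — each lies in τ. Therefore τ satisfies (T1), (T2), (T3): it IS a topology on X.


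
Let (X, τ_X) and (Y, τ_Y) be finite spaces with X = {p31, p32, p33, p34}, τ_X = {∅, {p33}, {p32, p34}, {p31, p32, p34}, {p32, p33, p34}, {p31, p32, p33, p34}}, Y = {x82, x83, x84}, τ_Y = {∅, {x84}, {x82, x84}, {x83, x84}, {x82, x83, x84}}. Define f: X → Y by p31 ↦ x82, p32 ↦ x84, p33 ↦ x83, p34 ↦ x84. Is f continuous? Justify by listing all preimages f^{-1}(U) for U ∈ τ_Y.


f IS continuous.

Compute f^{-1}(U) for each U ∈ τ_Y:
  U = ∅: f^{-1}(U) = ∅ ∈ τ_X ✓.
  U = {x84}: f^{-1}(U) = {p32, p34} ∈ τ_X ✓.
  U = {x82, x84}: f^{-1}(U) = {p31, p32, p34} ∈ τ_X ✓.
  U = {x83, x84}: f^{-1}(U) = {p32, p33, p34} ∈ τ_X ✓.
  U = {x82, x83, x84}: f^{-1}(U) = {p31, p32, p33, p34} ∈ τ_X ✓.
Every preimage lies in τ_X, so f IS continuous.


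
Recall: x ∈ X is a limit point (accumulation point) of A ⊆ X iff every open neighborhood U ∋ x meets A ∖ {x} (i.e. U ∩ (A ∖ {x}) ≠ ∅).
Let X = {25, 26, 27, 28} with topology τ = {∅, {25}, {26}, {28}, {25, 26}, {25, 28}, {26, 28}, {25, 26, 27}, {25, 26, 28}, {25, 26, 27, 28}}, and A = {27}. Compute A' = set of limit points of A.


A' = ∅

For each x ∈ X, list the open sets U ∈ τ with x ∈ U, then check whether U ∩ (A ∖ {x}) ≠ ∅ for every such U.
  x = 25: open {25} ∋ x has {25} ∩ (A ∖ {25}) = ∅, so x is NOT a limit point.
  x = 26: open {26} ∋ x has {26} ∩ (A ∖ {26}) = ∅, so x is NOT a limit point.
  x = 27: open {25, 26, 27} ∋ x has {25, 26, 27} ∩ (A ∖ {27}) = ∅, so x is NOT a limit point.
  x = 28: open {28} ∋ x has {28} ∩ (A ∖ {28}) = ∅, so x is NOT a limit point.
Collecting: A' = ∅.


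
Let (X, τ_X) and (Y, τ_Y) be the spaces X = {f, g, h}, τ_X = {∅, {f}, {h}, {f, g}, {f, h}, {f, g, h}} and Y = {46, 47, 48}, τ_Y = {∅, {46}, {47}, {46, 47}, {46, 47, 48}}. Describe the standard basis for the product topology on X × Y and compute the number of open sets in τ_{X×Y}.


Basis B = {∅ × ∅, {f} × {46}, {f} × {47}, {h} × {46}, {h} × {47}, {f} × {46, 47}, {f, g} × {46}, {f, h} × {46}, {f, g} × {47}, {f, h} × {47}, {h} × {46, 47}, {f} × {46, 47, 48}, {f, g, h} × {46}, {f, g, h} × {47}, {h} × {46, 47, 48}, {f, g} × {46, 47}, {f, h} × {46, 47}, {f, g} × {46, 47, 48}, {f, h} × {46, 47, 48}, {f, g, h} × {46, 47}, {f, g, h} × {46, 47, 48}}; |τ_{X×Y}| = 70.

Enumerate products U × V with U ∈ τ_X, V ∈ τ_Y (deduplicated):
  ∅ × ∅ = {} (∅)
  {f} × {46} = {(f,46)}
  {f} × {47} = {(f,47)}
  {h} × {46} = {(h,46)}
  {h} × {47} = {(h,47)}
  {f} × {46, 47} = {(f,46), (f,47)}
  {f, g} × {46} = {(f,46), (g,46)}
  {f, h} × {46} = {(f,46), (h,46)}
  {f, g} × {47} = {(f,47), (g,47)}
  {f, h} × {47} = {(f,47), (h,47)}
  {h} × {46, 47} = {(h,46), (h,47)}
  {f} × {46, 47, 48} = {(f,46), (f,47), (f,48)}
  {f, g, h} × {46} = {(f,46), (g,46), (h,46)}
  {f, g, h} × {47} = {(f,47), (g,47), (h,47)}
  {h} × {46, 47, 48} = {(h,46), (h,47), (h,48)}
  {f, g} × {46, 47} = {(f,46), (f,47), (g,46), (g,47)}
  {f, h} × {46, 47} = {(f,46), (f,47), (h,46), (h,47)}
  {f, g} × {46, 47, 48} = {(f,46), (f,47), (f,48), (g,46), (g,47), (g,48)}
  {f, h} × {46, 47, 48} = {(f,46), (f,47), (f,48), (h,46), (h,47), (h,48)}
  {f, g, h} × {46, 47} = {(f,46), (f,47), (g,46), (g,47), (h,46), (h,47)}
  {f, g, h} × {46, 47, 48} = {(f,46), (f,47), (f,48), (g,46), (g,47), (g,48), (h,46), (h,47), (h,48)}
These 21 distinct sets form the basis B.
Close under arbitrary unions to get τ_{X×Y}; counting gives |τ_{X×Y}| = 70.


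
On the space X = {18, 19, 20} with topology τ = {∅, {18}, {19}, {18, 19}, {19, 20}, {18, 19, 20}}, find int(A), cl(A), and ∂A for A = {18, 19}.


int(A) = {18, 19}, cl(A) = {18, 19, 20}, ∂A = {20}.

Closed sets in (X, τ) are complements of opens:
  closed(X, τ) = {∅, {18}, {20}, {18, 20}, {19, 20}, {18, 19, 20}}.
int(A) = ⋃ {U ∈ τ : U ⊆ A}. Opens contained in A: ∅, {18}, {19}, {18, 19}.
Taking the union of these: int(A) = {18, 19}.
cl(A) = ⋂ {C closed : A ⊆ C}. Closed sets containing A: {18, 19, 20}.
Intersecting these: cl(A) = {18, 19, 20}.
∂A = cl(A) ∖ int(A) = {18, 19, 20} ∖ {18, 19} = {20}.


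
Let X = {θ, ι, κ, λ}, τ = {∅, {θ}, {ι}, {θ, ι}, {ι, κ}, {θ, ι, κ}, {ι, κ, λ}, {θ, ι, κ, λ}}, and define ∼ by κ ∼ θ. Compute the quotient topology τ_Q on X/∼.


X/∼ = {[θ=κ], [ι], [λ]}; |τ_Q| = 4.

Equivalence classes: [θ=κ], [ι], [λ].
Quotient map π: X → X/∼ sends θ ↦ [θ=κ], ι ↦ [ι], κ ↦ [θ=κ], λ ↦ [λ].
For each subset V ⊆ X/∼, compute π^{-1}(V) ⊆ X and check whether π^{-1}(V) ∈ τ. V is open in τ_Q iff π^{-1}(V) ∈ τ.
  V = {}: π^{-1}(V) = ∅ ∈ τ ✓.
  V = {[θ=κ]}: π^{-1}(V) = {θ, κ} ∉ τ ✗.
  V = {[ι]}: π^{-1}(V) = {ι} ∈ τ ✓.
  V = {[θ=κ], [ι]}: π^{-1}(V) = {θ, ι, κ} ∈ τ ✓.
  V = {[λ]}: π^{-1}(V) = {λ} ∉ τ ✗.
  V = {[θ=κ], [λ]}: π^{-1}(V) = {θ, κ, λ} ∉ τ ✗.
  V = {[ι], [λ]}: π^{-1}(V) = {ι, λ} ∉ τ ✗.
  V = {[θ=κ], [ι], [λ]}: π^{-1}(V) = {θ, ι, κ, λ} ∈ τ ✓.
Open sets in the quotient: τ_Q = {{}, {[ι]}, {[θ=κ], [ι]}, {[θ=κ], [ι], [λ]}} (4 elements).


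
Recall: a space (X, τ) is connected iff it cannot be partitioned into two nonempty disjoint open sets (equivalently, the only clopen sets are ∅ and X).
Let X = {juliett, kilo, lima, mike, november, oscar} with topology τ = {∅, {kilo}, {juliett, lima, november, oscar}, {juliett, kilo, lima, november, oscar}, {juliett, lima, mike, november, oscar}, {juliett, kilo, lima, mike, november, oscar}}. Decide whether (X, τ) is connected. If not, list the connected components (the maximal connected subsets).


(X, τ) is disconnected; components = [{kilo}, {juliett, lima, mike, november, oscar}].

Find clopen sets (U ∈ τ with X ∖ U ∈ τ):
  U = ∅, X ∖ U = {juliett, kilo, lima, mike, november, oscar} — both open, so U is clopen.
  U = {kilo}, X ∖ U = {juliett, lima, mike, november, oscar} — both open, so U is clopen.
  U = {juliett, lima, mike, november, oscar}, X ∖ U = {kilo} — both open, so U is clopen.
  U = {juliett, kilo, lima, mike, november, oscar}, X ∖ U = ∅ — both open, so U is clopen.
Nontrivial clopen(s) exist: e.g. {kilo}. So (X, τ) is disconnected.
Compute connected components by grouping points that agree on all clopens:
  component: {kilo}
  component: {juliett, lima, mike, november, oscar}


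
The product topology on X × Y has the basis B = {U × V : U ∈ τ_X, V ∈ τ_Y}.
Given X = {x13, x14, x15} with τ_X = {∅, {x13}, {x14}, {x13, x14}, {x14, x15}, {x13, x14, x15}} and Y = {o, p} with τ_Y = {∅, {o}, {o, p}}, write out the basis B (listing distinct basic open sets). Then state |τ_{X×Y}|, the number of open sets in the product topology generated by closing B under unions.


Basis B = {∅ × ∅, {x13} × {o}, {x14} × {o}, {x13} × {o, p}, {x13, x14} × {o}, {x14} × {o, p}, {x14, x15} × {o}, {x13, x14, x15} × {o}, {x13, x14} × {o, p}, {x14, x15} × {o, p}, {x13, x14, x15} × {o, p}}; |τ_{X×Y}| = 18.

Enumerate products U × V with U ∈ τ_X, V ∈ τ_Y (deduplicated):
  ∅ × ∅ = {} (∅)
  {x13} × {o} = {(x13,o)}
  {x14} × {o} = {(x14,o)}
  {x13} × {o, p} = {(x13,o), (x13,p)}
  {x13, x14} × {o} = {(x13,o), (x14,o)}
  {x14} × {o, p} = {(x14,o), (x14,p)}
  {x14, x15} × {o} = {(x14,o), (x15,o)}
  {x13, x14, x15} × {o} = {(x13,o), (x14,o), (x15,o)}
  {x13, x14} × {o, p} = {(x13,o), (x13,p), (x14,o), (x14,p)}
  {x14, x15} × {o, p} = {(x14,o), (x14,p), (x15,o), (x15,p)}
  {x13, x14, x15} × {o, p} = {(x13,o), (x13,p), (x14,o), (x14,p), (x15,o), (x15,p)}
These 11 distinct sets form the basis B.
Close under arbitrary unions to get τ_{X×Y}; counting gives |τ_{X×Y}| = 18.


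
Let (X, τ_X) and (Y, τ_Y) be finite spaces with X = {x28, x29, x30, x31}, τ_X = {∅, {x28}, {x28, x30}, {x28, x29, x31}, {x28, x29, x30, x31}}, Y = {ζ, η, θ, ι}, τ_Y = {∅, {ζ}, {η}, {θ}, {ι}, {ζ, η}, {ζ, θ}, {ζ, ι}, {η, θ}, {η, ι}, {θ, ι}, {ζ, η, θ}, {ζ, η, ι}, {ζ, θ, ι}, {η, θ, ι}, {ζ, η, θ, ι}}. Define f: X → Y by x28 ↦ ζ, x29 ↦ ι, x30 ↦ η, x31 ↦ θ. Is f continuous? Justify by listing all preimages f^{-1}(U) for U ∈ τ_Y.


f is NOT continuous.

Compute f^{-1}(U) for each U ∈ τ_Y:
  U = ∅: f^{-1}(U) = ∅ ∈ τ_X ✓.
  U = {ζ}: f^{-1}(U) = {x28} ∈ τ_X ✓.
  U = {η}: f^{-1}(U) = {x30} ∉ τ_X ✗.
  U = {θ}: f^{-1}(U) = {x31} ∉ τ_X ✗.
  U = {ι}: f^{-1}(U) = {x29} ∉ τ_X ✗.
  U = {ζ, η}: f^{-1}(U) = {x28, x30} ∈ τ_X ✓.
  U = {ζ, θ}: f^{-1}(U) = {x28, x31} ∉ τ_X ✗.
  U = {ζ, ι}: f^{-1}(U) = {x28, x29} ∉ τ_X ✗.
  U = {η, θ}: f^{-1}(U) = {x30, x31} ∉ τ_X ✗.
  U = {η, ι}: f^{-1}(U) = {x29, x30} ∉ τ_X ✗.
  U = {θ, ι}: f^{-1}(U) = {x29, x31} ∉ τ_X ✗.
  U = {ζ, η, θ}: f^{-1}(U) = {x28, x30, x31} ∉ τ_X ✗.
  U = {ζ, η, ι}: f^{-1}(U) = {x28, x29, x30} ∉ τ_X ✗.
  U = {ζ, θ, ι}: f^{-1}(U) = {x28, x29, x31} ∈ τ_X ✓.
  U = {η, θ, ι}: f^{-1}(U) = {x29, x30, x31} ∉ τ_X ✗.
  U = {ζ, η, θ, ι}: f^{-1}(U) = {x28, x29, x30, x31} ∈ τ_X ✓.
Found U = {η} with f^{-1}(U) = {x30} not in τ_X. Therefore f is NOT continuous.


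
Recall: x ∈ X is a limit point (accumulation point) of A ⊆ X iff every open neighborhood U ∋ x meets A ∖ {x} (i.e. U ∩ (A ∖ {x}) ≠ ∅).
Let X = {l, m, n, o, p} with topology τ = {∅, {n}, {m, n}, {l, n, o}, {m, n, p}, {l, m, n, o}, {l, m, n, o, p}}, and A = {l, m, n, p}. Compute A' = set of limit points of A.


A' = {l, m, o, p}

For each x ∈ X, list the open sets U ∈ τ with x ∈ U, then check whether U ∩ (A ∖ {x}) ≠ ∅ for every such U.
  x = l: opens ∋ x are {l, n, o}, {l, m, n, o}, {l, m, n, o, p}; each meets A ∖ {l}, so x IS a limit point.
  x = m: opens ∋ x are {m, n}, {m, n, p}, {l, m, n, o}, {l, m, n, o, p}; each meets A ∖ {m}, so x IS a limit point.
  x = n: open {n} ∋ x has {n} ∩ (A ∖ {n}) = ∅, so x is NOT a limit point.
  x = o: opens ∋ x are {l, n, o}, {l, m, n, o}, {l, m, n, o, p}; each meets A ∖ {o}, so x IS a limit point.
  x = p: opens ∋ x are {m, n, p}, {l, m, n, o, p}; each meets A ∖ {p}, so x IS a limit point.
Collecting: A' = {l, m, o, p}.


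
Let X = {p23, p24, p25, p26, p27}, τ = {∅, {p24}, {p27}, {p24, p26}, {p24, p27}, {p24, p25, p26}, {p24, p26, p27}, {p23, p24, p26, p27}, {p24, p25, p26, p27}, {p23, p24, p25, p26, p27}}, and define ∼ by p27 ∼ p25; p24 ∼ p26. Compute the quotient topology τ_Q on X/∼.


X/∼ = {[p23], [p24=p26], [p25=p27]}; |τ_Q| = 4.

Equivalence classes: [p23], [p24=p26], [p25=p27].
Quotient map π: X → X/∼ sends p23 ↦ [p23], p24 ↦ [p24=p26], p25 ↦ [p25=p27], p26 ↦ [p24=p26], p27 ↦ [p25=p27].
For each subset V ⊆ X/∼, compute π^{-1}(V) ⊆ X and check whether π^{-1}(V) ∈ τ. V is open in τ_Q iff π^{-1}(V) ∈ τ.
  V = {}: π^{-1}(V) = ∅ ∈ τ ✓.
  V = {[p23]}: π^{-1}(V) = {p23} ∉ τ ✗.
  V = {[p24=p26]}: π^{-1}(V) = {p24, p26} ∈ τ ✓.
  V = {[p23], [p24=p26]}: π^{-1}(V) = {p23, p24, p26} ∉ τ ✗.
  V = {[p25=p27]}: π^{-1}(V) = {p25, p27} ∉ τ ✗.
  V = {[p23], [p25=p27]}: π^{-1}(V) = {p23, p25, p27} ∉ τ ✗.
  V = {[p24=p26], [p25=p27]}: π^{-1}(V) = {p24, p25, p26, p27} ∈ τ ✓.
  V = {[p23], [p24=p26], [p25=p27]}: π^{-1}(V) = {p23, p24, p25, p26, p27} ∈ τ ✓.
Open sets in the quotient: τ_Q = {{}, {[p24=p26]}, {[p24=p26], [p25=p27]}, {[p23], [p24=p26], [p25=p27]}} (4 elements).


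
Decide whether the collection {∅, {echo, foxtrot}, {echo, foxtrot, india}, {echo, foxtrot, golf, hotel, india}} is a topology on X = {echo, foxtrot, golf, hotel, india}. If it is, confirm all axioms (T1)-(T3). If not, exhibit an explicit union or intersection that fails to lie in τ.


τ IS a topology on X.

Axiom (T1): ∅ ∈ τ? Yes; X ∈ τ? Yes.
Axiom (T2/T3): check pairwise unions and intersections of members of τ.
All pairwise intersections and unions checked — each lies in τ. Therefore τ satisfies (T1), (T2), (T3): it IS a topology on X.


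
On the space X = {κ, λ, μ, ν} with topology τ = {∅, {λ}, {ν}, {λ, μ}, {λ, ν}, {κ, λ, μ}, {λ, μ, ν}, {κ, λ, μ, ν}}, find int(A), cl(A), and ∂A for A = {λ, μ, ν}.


int(A) = {λ, μ, ν}, cl(A) = {κ, λ, μ, ν}, ∂A = {κ}.

Closed sets in (X, τ) are complements of opens:
  closed(X, τ) = {∅, {κ}, {ν}, {κ, μ}, {κ, ν}, {κ, λ, μ}, {κ, μ, ν}, {κ, λ, μ, ν}}.
int(A) = ⋃ {U ∈ τ : U ⊆ A}. Opens contained in A: ∅, {λ}, {ν}, {λ, μ}, {λ, ν}, {λ, μ, ν}.
Taking the union of these: int(A) = {λ, μ, ν}.
cl(A) = ⋂ {C closed : A ⊆ C}. Closed sets containing A: {κ, λ, μ, ν}.
Intersecting these: cl(A) = {κ, λ, μ, ν}.
∂A = cl(A) ∖ int(A) = {κ, λ, μ, ν} ∖ {λ, μ, ν} = {κ}.


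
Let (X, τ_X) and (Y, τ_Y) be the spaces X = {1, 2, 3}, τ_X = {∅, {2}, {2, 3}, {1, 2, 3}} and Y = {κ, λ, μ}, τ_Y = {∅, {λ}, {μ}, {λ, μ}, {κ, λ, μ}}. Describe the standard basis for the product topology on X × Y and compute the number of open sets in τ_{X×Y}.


Basis B = {∅ × ∅, {2} × {λ}, {2} × {μ}, {2} × {λ, μ}, {2, 3} × {λ}, {2, 3} × {μ}, {1, 2, 3} × {λ}, {1, 2, 3} × {μ}, {2} × {κ, λ, μ}, {2, 3} × {λ, μ}, {1, 2, 3} × {λ, μ}, {2, 3} × {κ, λ, μ}, {1, 2, 3} × {κ, λ, μ}}; |τ_{X×Y}| = 30.

Enumerate products U × V with U ∈ τ_X, V ∈ τ_Y (deduplicated):
  ∅ × ∅ = {} (∅)
  {2} × {λ} = {(2,λ)}
  {2} × {μ} = {(2,μ)}
  {2} × {λ, μ} = {(2,λ), (2,μ)}
  {2, 3} × {λ} = {(2,λ), (3,λ)}
  {2, 3} × {μ} = {(2,μ), (3,μ)}
  {1, 2, 3} × {λ} = {(1,λ), (2,λ), (3,λ)}
  {1, 2, 3} × {μ} = {(1,μ), (2,μ), (3,μ)}
  {2} × {κ, λ, μ} = {(2,κ), (2,λ), (2,μ)}
  {2, 3} × {λ, μ} = {(2,λ), (2,μ), (3,λ), (3,μ)}
  {1, 2, 3} × {λ, μ} = {(1,λ), (1,μ), (2,λ), (2,μ), (3,λ), (3,μ)}
  {2, 3} × {κ, λ, μ} = {(2,κ), (2,λ), (2,μ), (3,κ), (3,λ), (3,μ)}
  {1, 2, 3} × {κ, λ, μ} = {(1,κ), (1,λ), (1,μ), (2,κ), (2,λ), (2,μ), (3,κ), (3,λ), (3,μ)}
These 13 distinct sets form the basis B.
Close under arbitrary unions to get τ_{X×Y}; counting gives |τ_{X×Y}| = 30.


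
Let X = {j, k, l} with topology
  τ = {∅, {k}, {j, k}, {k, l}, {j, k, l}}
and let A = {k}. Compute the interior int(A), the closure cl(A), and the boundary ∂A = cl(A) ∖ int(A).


int(A) = {k}, cl(A) = {j, k, l}, ∂A = {j, l}.

Closed sets in (X, τ) are complements of opens:
  closed(X, τ) = {∅, {j}, {l}, {j, l}, {j, k, l}}.
int(A) = ⋃ {U ∈ τ : U ⊆ A}. Opens contained in A: ∅, {k}.
Taking the union of these: int(A) = {k}.
cl(A) = ⋂ {C closed : A ⊆ C}. Closed sets containing A: {j, k, l}.
Intersecting these: cl(A) = {j, k, l}.
∂A = cl(A) ∖ int(A) = {j, k, l} ∖ {k} = {j, l}.


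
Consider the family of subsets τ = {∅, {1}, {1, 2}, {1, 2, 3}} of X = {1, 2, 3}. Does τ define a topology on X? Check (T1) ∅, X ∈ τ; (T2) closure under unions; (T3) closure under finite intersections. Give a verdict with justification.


τ IS a topology on X.

Axiom (T1): ∅ ∈ τ? Yes; X ∈ τ? Yes.
Axiom (T2/T3): check pairwise unions and intersections of members of τ.
All pairwise intersections and unions checked — each lies in τ. Therefore τ satisfies (T1), (T2), (T3): it IS a topology on X.


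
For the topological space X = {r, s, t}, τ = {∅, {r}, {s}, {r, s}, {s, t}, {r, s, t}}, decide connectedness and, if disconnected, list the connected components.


(X, τ) is disconnected; components = [{r}, {s, t}].

Find clopen sets (U ∈ τ with X ∖ U ∈ τ):
  U = ∅, X ∖ U = {r, s, t} — both open, so U is clopen.
  U = {r}, X ∖ U = {s, t} — both open, so U is clopen.
  U = {s, t}, X ∖ U = {r} — both open, so U is clopen.
  U = {r, s, t}, X ∖ U = ∅ — both open, so U is clopen.
Nontrivial clopen(s) exist: e.g. {r}. So (X, τ) is disconnected.
Compute connected components by grouping points that agree on all clopens:
  component: {r}
  component: {s, t}


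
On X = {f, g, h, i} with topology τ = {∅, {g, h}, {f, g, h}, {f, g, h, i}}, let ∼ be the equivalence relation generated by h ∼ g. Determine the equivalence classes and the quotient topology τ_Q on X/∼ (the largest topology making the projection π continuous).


X/∼ = {[f], [g=h], [i]}; |τ_Q| = 4.

Equivalence classes: [f], [g=h], [i].
Quotient map π: X → X/∼ sends f ↦ [f], g ↦ [g=h], h ↦ [g=h], i ↦ [i].
For each subset V ⊆ X/∼, compute π^{-1}(V) ⊆ X and check whether π^{-1}(V) ∈ τ. V is open in τ_Q iff π^{-1}(V) ∈ τ.
  V = {}: π^{-1}(V) = ∅ ∈ τ ✓.
  V = {[f]}: π^{-1}(V) = {f} ∉ τ ✗.
  V = {[g=h]}: π^{-1}(V) = {g, h} ∈ τ ✓.
  V = {[f], [g=h]}: π^{-1}(V) = {f, g, h} ∈ τ ✓.
  V = {[i]}: π^{-1}(V) = {i} ∉ τ ✗.
  V = {[f], [i]}: π^{-1}(V) = {f, i} ∉ τ ✗.
  V = {[g=h], [i]}: π^{-1}(V) = {g, h, i} ∉ τ ✗.
  V = {[f], [g=h], [i]}: π^{-1}(V) = {f, g, h, i} ∈ τ ✓.
Open sets in the quotient: τ_Q = {{}, {[g=h]}, {[f], [g=h]}, {[f], [g=h], [i]}} (4 elements).


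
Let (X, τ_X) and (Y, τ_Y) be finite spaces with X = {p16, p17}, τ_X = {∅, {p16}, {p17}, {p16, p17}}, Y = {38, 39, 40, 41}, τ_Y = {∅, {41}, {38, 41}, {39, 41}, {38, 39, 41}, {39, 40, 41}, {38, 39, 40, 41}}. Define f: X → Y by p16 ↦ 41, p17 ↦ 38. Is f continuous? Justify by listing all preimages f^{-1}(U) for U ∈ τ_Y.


f IS continuous.

Compute f^{-1}(U) for each U ∈ τ_Y:
  U = ∅: f^{-1}(U) = ∅ ∈ τ_X ✓.
  U = {41}: f^{-1}(U) = {p16} ∈ τ_X ✓.
  U = {38, 41}: f^{-1}(U) = {p16, p17} ∈ τ_X ✓.
  U = {39, 41}: f^{-1}(U) = {p16} ∈ τ_X ✓.
  U = {38, 39, 41}: f^{-1}(U) = {p16, p17} ∈ τ_X ✓.
  U = {39, 40, 41}: f^{-1}(U) = {p16} ∈ τ_X ✓.
  U = {38, 39, 40, 41}: f^{-1}(U) = {p16, p17} ∈ τ_X ✓.
Every preimage lies in τ_X, so f IS continuous.


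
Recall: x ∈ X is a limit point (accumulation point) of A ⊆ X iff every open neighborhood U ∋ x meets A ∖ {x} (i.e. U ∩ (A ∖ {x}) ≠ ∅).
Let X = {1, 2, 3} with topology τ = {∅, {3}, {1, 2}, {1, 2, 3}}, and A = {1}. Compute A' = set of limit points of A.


A' = {2}

For each x ∈ X, list the open sets U ∈ τ with x ∈ U, then check whether U ∩ (A ∖ {x}) ≠ ∅ for every such U.
  x = 1: open {1, 2} ∋ x has {1, 2} ∩ (A ∖ {1}) = ∅, so x is NOT a limit point.
  x = 2: opens ∋ x are {1, 2}, {1, 2, 3}; each meets A ∖ {2}, so x IS a limit point.
  x = 3: open {3} ∋ x has {3} ∩ (A ∖ {3}) = ∅, so x is NOT a limit point.
Collecting: A' = {2}.


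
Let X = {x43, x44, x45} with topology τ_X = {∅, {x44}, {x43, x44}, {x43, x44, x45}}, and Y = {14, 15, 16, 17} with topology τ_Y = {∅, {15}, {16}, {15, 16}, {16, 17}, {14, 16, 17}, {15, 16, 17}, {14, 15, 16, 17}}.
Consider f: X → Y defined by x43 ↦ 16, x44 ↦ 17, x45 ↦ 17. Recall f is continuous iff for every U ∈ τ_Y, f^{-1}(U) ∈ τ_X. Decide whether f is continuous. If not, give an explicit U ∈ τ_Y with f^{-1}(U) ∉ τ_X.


f is NOT continuous.

Compute f^{-1}(U) for each U ∈ τ_Y:
  U = ∅: f^{-1}(U) = ∅ ∈ τ_X ✓.
  U = {15}: f^{-1}(U) = ∅ ∈ τ_X ✓.
  U = {16}: f^{-1}(U) = {x43} ∉ τ_X ✗.
  U = {15, 16}: f^{-1}(U) = {x43} ∉ τ_X ✗.
  U = {16, 17}: f^{-1}(U) = {x43, x44, x45} ∈ τ_X ✓.
  U = {14, 16, 17}: f^{-1}(U) = {x43, x44, x45} ∈ τ_X ✓.
  U = {15, 16, 17}: f^{-1}(U) = {x43, x44, x45} ∈ τ_X ✓.
  U = {14, 15, 16, 17}: f^{-1}(U) = {x43, x44, x45} ∈ τ_X ✓.
Found U = {16} with f^{-1}(U) = {x43} not in τ_X. Therefore f is NOT continuous.


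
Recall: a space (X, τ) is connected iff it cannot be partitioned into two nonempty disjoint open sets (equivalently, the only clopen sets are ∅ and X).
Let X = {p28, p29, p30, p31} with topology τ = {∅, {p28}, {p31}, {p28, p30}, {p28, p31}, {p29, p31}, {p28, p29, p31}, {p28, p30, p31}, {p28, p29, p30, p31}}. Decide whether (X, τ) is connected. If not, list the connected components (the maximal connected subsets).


(X, τ) is disconnected; components = [{p28, p30}, {p29, p31}].

Find clopen sets (U ∈ τ with X ∖ U ∈ τ):
  U = ∅, X ∖ U = {p28, p29, p30, p31} — both open, so U is clopen.
  U = {p28, p30}, X ∖ U = {p29, p31} — both open, so U is clopen.
  U = {p29, p31}, X ∖ U = {p28, p30} — both open, so U is clopen.
  U = {p28, p29, p30, p31}, X ∖ U = ∅ — both open, so U is clopen.
Nontrivial clopen(s) exist: e.g. {p28, p30}. So (X, τ) is disconnected.
Compute connected components by grouping points that agree on all clopens:
  component: {p28, p30}
  component: {p29, p31}


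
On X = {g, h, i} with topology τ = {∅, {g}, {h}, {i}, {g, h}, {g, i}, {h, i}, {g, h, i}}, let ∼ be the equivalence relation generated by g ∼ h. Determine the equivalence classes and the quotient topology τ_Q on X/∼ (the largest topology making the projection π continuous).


X/∼ = {[g=h], [i]}; |τ_Q| = 4.

Equivalence classes: [g=h], [i].
Quotient map π: X → X/∼ sends g ↦ [g=h], h ↦ [g=h], i ↦ [i].
For each subset V ⊆ X/∼, compute π^{-1}(V) ⊆ X and check whether π^{-1}(V) ∈ τ. V is open in τ_Q iff π^{-1}(V) ∈ τ.
  V = {}: π^{-1}(V) = ∅ ∈ τ ✓.
  V = {[g=h]}: π^{-1}(V) = {g, h} ∈ τ ✓.
  V = {[i]}: π^{-1}(V) = {i} ∈ τ ✓.
  V = {[g=h], [i]}: π^{-1}(V) = {g, h, i} ∈ τ ✓.
Open sets in the quotient: τ_Q = {{}, {[g=h]}, {[i]}, {[g=h], [i]}} (4 elements).


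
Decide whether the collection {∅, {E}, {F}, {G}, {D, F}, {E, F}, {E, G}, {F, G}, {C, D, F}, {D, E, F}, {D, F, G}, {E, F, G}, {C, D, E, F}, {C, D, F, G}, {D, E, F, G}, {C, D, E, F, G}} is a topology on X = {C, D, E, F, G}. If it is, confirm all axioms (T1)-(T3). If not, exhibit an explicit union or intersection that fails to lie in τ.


τ IS a topology on X.

Axiom (T1): ∅ ∈ τ? Yes; X ∈ τ? Yes.
Axiom (T2/T3): check pairwise unions and intersections of members of τ.
All pairwise intersections and unions checked — each lies in τ. Therefore τ satisfies (T1), (T2), (T3): it IS a topology on X.


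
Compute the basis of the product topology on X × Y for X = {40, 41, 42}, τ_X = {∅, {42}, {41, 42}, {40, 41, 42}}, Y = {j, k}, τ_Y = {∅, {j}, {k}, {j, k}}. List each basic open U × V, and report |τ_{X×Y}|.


Basis B = {∅ × ∅, {42} × {j}, {42} × {k}, {41, 42} × {j}, {41, 42} × {k}, {42} × {j, k}, {40, 41, 42} × {j}, {40, 41, 42} × {k}, {41, 42} × {j, k}, {40, 41, 42} × {j, k}}; |τ_{X×Y}| = 16.

Enumerate products U × V with U ∈ τ_X, V ∈ τ_Y (deduplicated):
  ∅ × ∅ = {} (∅)
  {42} × {j} = {(42,j)}
  {42} × {k} = {(42,k)}
  {41, 42} × {j} = {(41,j), (42,j)}
  {41, 42} × {k} = {(41,k), (42,k)}
  {42} × {j, k} = {(42,j), (42,k)}
  {40, 41, 42} × {j} = {(40,j), (41,j), (42,j)}
  {40, 41, 42} × {k} = {(40,k), (41,k), (42,k)}
  {41, 42} × {j, k} = {(41,j), (41,k), (42,j), (42,k)}
  {40, 41, 42} × {j, k} = {(40,j), (40,k), (41,j), (41,k), (42,j), (42,k)}
These 10 distinct sets form the basis B.
Close under arbitrary unions to get τ_{X×Y}; counting gives |τ_{X×Y}| = 16.


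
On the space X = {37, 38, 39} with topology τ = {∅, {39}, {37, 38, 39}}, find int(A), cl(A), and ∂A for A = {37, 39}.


int(A) = {39}, cl(A) = {37, 38, 39}, ∂A = {37, 38}.

Closed sets in (X, τ) are complements of opens:
  closed(X, τ) = {∅, {37, 38}, {37, 38, 39}}.
int(A) = ⋃ {U ∈ τ : U ⊆ A}. Opens contained in A: ∅, {39}.
Taking the union of these: int(A) = {39}.
cl(A) = ⋂ {C closed : A ⊆ C}. Closed sets containing A: {37, 38, 39}.
Intersecting these: cl(A) = {37, 38, 39}.
∂A = cl(A) ∖ int(A) = {37, 38, 39} ∖ {39} = {37, 38}.


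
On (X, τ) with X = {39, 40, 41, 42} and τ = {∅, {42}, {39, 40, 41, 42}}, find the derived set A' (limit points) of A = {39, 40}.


A' = {39, 40, 41}

For each x ∈ X, list the open sets U ∈ τ with x ∈ U, then check whether U ∩ (A ∖ {x}) ≠ ∅ for every such U.
  x = 39: opens ∋ x are {39, 40, 41, 42}; each meets A ∖ {39}, so x IS a limit point.
  x = 40: opens ∋ x are {39, 40, 41, 42}; each meets A ∖ {40}, so x IS a limit point.
  x = 41: opens ∋ x are {39, 40, 41, 42}; each meets A ∖ {41}, so x IS a limit point.
  x = 42: open {42} ∋ x has {42} ∩ (A ∖ {42}) = ∅, so x is NOT a limit point.
Collecting: A' = {39, 40, 41}.


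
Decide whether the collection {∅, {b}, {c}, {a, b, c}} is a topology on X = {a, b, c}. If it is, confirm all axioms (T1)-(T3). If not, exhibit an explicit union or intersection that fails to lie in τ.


τ is NOT a topology on X.

Axiom (T1): ∅ ∈ τ? Yes; X ∈ τ? Yes.
Axiom (T2/T3): check pairwise unions and intersections of members of τ.
Counterexample for (T2): {b} ∪ {c} = {b, c} ∉ τ. Therefore τ is NOT a topology.


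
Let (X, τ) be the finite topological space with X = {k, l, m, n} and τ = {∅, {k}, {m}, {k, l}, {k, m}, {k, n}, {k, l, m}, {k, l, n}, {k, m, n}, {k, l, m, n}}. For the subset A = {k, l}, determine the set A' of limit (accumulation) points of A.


A' = {l, n}

For each x ∈ X, list the open sets U ∈ τ with x ∈ U, then check whether U ∩ (A ∖ {x}) ≠ ∅ for every such U.
  x = k: open {k} ∋ x has {k} ∩ (A ∖ {k}) = ∅, so x is NOT a limit point.
  x = l: opens ∋ x are {k, l}, {k, l, m}, {k, l, n}, {k, l, m, n}; each meets A ∖ {l}, so x IS a limit point.
  x = m: open {m} ∋ x has {m} ∩ (A ∖ {m}) = ∅, so x is NOT a limit point.
  x = n: opens ∋ x are {k, n}, {k, l, n}, {k, m, n}, {k, l, m, n}; each meets A ∖ {n}, so x IS a limit point.
Collecting: A' = {l, n}.


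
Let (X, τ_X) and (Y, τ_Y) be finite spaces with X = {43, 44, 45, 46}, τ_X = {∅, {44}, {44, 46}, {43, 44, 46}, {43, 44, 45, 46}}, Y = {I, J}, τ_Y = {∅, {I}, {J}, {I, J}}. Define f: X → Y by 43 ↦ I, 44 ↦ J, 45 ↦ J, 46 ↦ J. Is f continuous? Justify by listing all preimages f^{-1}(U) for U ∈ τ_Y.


f is NOT continuous.

Compute f^{-1}(U) for each U ∈ τ_Y:
  U = ∅: f^{-1}(U) = ∅ ∈ τ_X ✓.
  U = {I}: f^{-1}(U) = {43} ∉ τ_X ✗.
  U = {J}: f^{-1}(U) = {44, 45, 46} ∉ τ_X ✗.
  U = {I, J}: f^{-1}(U) = {43, 44, 45, 46} ∈ τ_X ✓.
Found U = {I} with f^{-1}(U) = {43} not in τ_X. Therefore f is NOT continuous.


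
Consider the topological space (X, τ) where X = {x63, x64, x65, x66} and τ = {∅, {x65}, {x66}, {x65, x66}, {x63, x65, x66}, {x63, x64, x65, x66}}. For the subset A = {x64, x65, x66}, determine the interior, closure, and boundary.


int(A) = {x65, x66}, cl(A) = {x63, x64, x65, x66}, ∂A = {x63, x64}.

Closed sets in (X, τ) are complements of opens:
  closed(X, τ) = {∅, {x64}, {x63, x64}, {x63, x64, x65}, {x63, x64, x66}, {x63, x64, x65, x66}}.
int(A) = ⋃ {U ∈ τ : U ⊆ A}. Opens contained in A: ∅, {x65}, {x66}, {x65, x66}.
Taking the union of these: int(A) = {x65, x66}.
cl(A) = ⋂ {C closed : A ⊆ C}. Closed sets containing A: {x63, x64, x65, x66}.
Intersecting these: cl(A) = {x63, x64, x65, x66}.
∂A = cl(A) ∖ int(A) = {x63, x64, x65, x66} ∖ {x65, x66} = {x63, x64}.


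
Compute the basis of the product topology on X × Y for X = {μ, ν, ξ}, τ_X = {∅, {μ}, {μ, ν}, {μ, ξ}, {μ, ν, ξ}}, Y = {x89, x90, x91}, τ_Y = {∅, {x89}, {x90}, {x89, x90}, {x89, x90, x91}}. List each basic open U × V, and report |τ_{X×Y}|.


Basis B = {∅ × ∅, {μ} × {x89}, {μ} × {x90}, {μ} × {x89, x90}, {μ, ν} × {x89}, {μ, ξ} × {x89}, {μ, ν} × {x90}, {μ, ξ} × {x90}, {μ} × {x89, x90, x91}, {μ, ν, ξ} × {x89}, {μ, ν, ξ} × {x90}, {μ, ν} × {x89, x90}, {μ, ξ} × {x89, x90}, {μ, ν} × {x89, x90, x91}, {μ, ξ} × {x89, x90, x91}, {μ, ν, ξ} × {x89, x90}, {μ, ν, ξ} × {x89, x90, x91}}; |τ_{X×Y}| = 50.

Enumerate products U × V with U ∈ τ_X, V ∈ τ_Y (deduplicated):
  ∅ × ∅ = {} (∅)
  {μ} × {x89} = {(μ,x89)}
  {μ} × {x90} = {(μ,x90)}
  {μ} × {x89, x90} = {(μ,x89), (μ,x90)}
  {μ, ν} × {x89} = {(μ,x89), (ν,x89)}
  {μ, ξ} × {x89} = {(μ,x89), (ξ,x89)}
  {μ, ν} × {x90} = {(μ,x90), (ν,x90)}
  {μ, ξ} × {x90} = {(μ,x90), (ξ,x90)}
  {μ} × {x89, x90, x91} = {(μ,x89), (μ,x90), (μ,x91)}
  {μ, ν, ξ} × {x89} = {(μ,x89), (ν,x89), (ξ,x89)}
  {μ, ν, ξ} × {x90} = {(μ,x90), (ν,x90), (ξ,x90)}
  {μ, ν} × {x89, x90} = {(μ,x89), (μ,x90), (ν,x89), (ν,x90)}
  {μ, ξ} × {x89, x90} = {(μ,x89), (μ,x90), (ξ,x89), (ξ,x90)}
  {μ, ν} × {x89, x90, x91} = {(μ,x89), (μ,x90), (μ,x91), (ν,x89), (ν,x90), (ν,x91)}
  {μ, ξ} × {x89, x90, x91} = {(μ,x89), (μ,x90), (μ,x91), (ξ,x89), (ξ,x90), (ξ,x91)}
  {μ, ν, ξ} × {x89, x90} = {(μ,x89), (μ,x90), (ν,x89), (ν,x90), (ξ,x89), (ξ,x90)}
  {μ, ν, ξ} × {x89, x90, x91} = {(μ,x89), (μ,x90), (μ,x91), (ν,x89), (ν,x90), (ν,x91), (ξ,x89), (ξ,x90), (ξ,x91)}
These 17 distinct sets form the basis B.
Close under arbitrary unions to get τ_{X×Y}; counting gives |τ_{X×Y}| = 50.


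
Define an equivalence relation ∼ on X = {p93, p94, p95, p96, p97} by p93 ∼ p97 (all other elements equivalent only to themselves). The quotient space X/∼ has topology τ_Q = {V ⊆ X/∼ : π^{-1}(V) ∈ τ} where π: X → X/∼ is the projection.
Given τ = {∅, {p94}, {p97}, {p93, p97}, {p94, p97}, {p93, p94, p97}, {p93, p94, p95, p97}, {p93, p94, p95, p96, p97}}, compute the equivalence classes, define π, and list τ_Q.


X/∼ = {[p93=p97], [p94], [p95], [p96]}; |τ_Q| = 6.

Equivalence classes: [p93=p97], [p94], [p95], [p96].
Quotient map π: X → X/∼ sends p93 ↦ [p93=p97], p94 ↦ [p94], p95 ↦ [p95], p96 ↦ [p96], p97 ↦ [p93=p97].
For each subset V ⊆ X/∼, compute π^{-1}(V) ⊆ X and check whether π^{-1}(V) ∈ τ. V is open in τ_Q iff π^{-1}(V) ∈ τ.
  V = {}: π^{-1}(V) = ∅ ∈ τ ✓.
  V = {[p93=p97]}: π^{-1}(V) = {p93, p97} ∈ τ ✓.
  V = {[p94]}: π^{-1}(V) = {p94} ∈ τ ✓.
  V = {[p93=p97], [p94]}: π^{-1}(V) = {p93, p94, p97} ∈ τ ✓.
  V = {[p95]}: π^{-1}(V) = {p95} ∉ τ ✗.
  V = {[p93=p97], [p95]}: π^{-1}(V) = {p93, p95, p97} ∉ τ ✗.
  V = {[p94], [p95]}: π^{-1}(V) = {p94, p95} ∉ τ ✗.
  V = {[p93=p97], [p94], [p95]}: π^{-1}(V) = {p93, p94, p95, p97} ∈ τ ✓.
  V = {[p96]}: π^{-1}(V) = {p96} ∉ τ ✗.
  V = {[p93=p97], [p96]}: π^{-1}(V) = {p93, p96, p97} ∉ τ ✗.
  V = {[p94], [p96]}: π^{-1}(V) = {p94, p96} ∉ τ ✗.
  V = {[p93=p97], [p94], [p96]}: π^{-1}(V) = {p93, p94, p96, p97} ∉ τ ✗.
  V = {[p95], [p96]}: π^{-1}(V) = {p95, p96} ∉ τ ✗.
  V = {[p93=p97], [p95], [p96]}: π^{-1}(V) = {p93, p95, p96, p97} ∉ τ ✗.
  V = {[p94], [p95], [p96]}: π^{-1}(V) = {p94, p95, p96} ∉ τ ✗.
  V = {[p93=p97], [p94], [p95], [p96]}: π^{-1}(V) = {p93, p94, p95, p96, p97} ∈ τ ✓.
Open sets in the quotient: τ_Q = {{}, {[p93=p97]}, {[p94]}, {[p93=p97], [p94]}, {[p93=p97], [p94], [p95]}, {[p93=p97], [p94], [p95], [p96]}} (6 elements).


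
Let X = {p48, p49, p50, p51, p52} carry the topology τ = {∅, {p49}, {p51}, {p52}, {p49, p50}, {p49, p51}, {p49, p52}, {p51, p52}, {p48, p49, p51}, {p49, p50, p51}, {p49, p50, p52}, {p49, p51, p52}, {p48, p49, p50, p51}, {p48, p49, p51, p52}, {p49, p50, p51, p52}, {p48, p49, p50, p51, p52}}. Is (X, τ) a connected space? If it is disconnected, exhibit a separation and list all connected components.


(X, τ) is disconnected; components = [{p52}, {p48, p49, p50, p51}].

Find clopen sets (U ∈ τ with X ∖ U ∈ τ):
  U = ∅, X ∖ U = {p48, p49, p50, p51, p52} — both open, so U is clopen.
  U = {p52}, X ∖ U = {p48, p49, p50, p51} — both open, so U is clopen.
  U = {p48, p49, p50, p51}, X ∖ U = {p52} — both open, so U is clopen.
  U = {p48, p49, p50, p51, p52}, X ∖ U = ∅ — both open, so U is clopen.
Nontrivial clopen(s) exist: e.g. {p52}. So (X, τ) is disconnected.
Compute connected components by grouping points that agree on all clopens:
  component: {p52}
  component: {p48, p49, p50, p51}


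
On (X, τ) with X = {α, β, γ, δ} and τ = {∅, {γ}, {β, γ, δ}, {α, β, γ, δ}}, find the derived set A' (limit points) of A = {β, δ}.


A' = {α, β, δ}

For each x ∈ X, list the open sets U ∈ τ with x ∈ U, then check whether U ∩ (A ∖ {x}) ≠ ∅ for every such U.
  x = α: opens ∋ x are {α, β, γ, δ}; each meets A ∖ {α}, so x IS a limit point.
  x = β: opens ∋ x are {β, γ, δ}, {α, β, γ, δ}; each meets A ∖ {β}, so x IS a limit point.
  x = γ: open {γ} ∋ x has {γ} ∩ (A ∖ {γ}) = ∅, so x is NOT a limit point.
  x = δ: opens ∋ x are {β, γ, δ}, {α, β, γ, δ}; each meets A ∖ {δ}, so x IS a limit point.
Collecting: A' = {α, β, δ}.


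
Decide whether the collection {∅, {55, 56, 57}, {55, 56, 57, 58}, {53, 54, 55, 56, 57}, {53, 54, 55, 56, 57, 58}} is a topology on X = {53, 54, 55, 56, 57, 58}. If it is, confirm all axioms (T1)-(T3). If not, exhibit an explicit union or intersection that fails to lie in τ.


τ IS a topology on X.

Axiom (T1): ∅ ∈ τ? Yes; X ∈ τ? Yes.
Axiom (T2/T3): check pairwise unions and intersections of members of τ.
All pairwise intersections and unions checked — each lies in τ. Therefore τ satisfies (T1), (T2), (T3): it IS a topology on X.
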